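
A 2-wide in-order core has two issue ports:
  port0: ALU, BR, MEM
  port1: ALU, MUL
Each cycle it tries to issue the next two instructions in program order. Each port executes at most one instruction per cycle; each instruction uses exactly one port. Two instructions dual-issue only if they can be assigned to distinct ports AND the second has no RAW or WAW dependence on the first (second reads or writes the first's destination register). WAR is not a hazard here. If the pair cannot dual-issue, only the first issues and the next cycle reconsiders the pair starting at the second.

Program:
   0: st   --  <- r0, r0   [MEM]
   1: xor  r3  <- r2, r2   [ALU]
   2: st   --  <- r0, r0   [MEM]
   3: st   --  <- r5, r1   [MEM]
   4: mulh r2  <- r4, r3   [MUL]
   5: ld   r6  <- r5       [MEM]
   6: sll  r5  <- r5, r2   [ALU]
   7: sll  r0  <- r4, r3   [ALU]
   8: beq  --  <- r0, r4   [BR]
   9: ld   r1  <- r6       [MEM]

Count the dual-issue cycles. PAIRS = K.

PAIRS = 3

0. st.MEM;xor.ALU @i0/i1  | dual
1. st.MEM @i2  | no-port MEM/MEM
2. st.MEM;mulh.MUL @i3/i4  | dual
3. ld.MEM;sll.ALU @i5/i6  | dual
4. sll.ALU @i7  | RAW r0
5. beq.BR @i8  | no-port BR/MEM
6. ld.MEM @i9  | tail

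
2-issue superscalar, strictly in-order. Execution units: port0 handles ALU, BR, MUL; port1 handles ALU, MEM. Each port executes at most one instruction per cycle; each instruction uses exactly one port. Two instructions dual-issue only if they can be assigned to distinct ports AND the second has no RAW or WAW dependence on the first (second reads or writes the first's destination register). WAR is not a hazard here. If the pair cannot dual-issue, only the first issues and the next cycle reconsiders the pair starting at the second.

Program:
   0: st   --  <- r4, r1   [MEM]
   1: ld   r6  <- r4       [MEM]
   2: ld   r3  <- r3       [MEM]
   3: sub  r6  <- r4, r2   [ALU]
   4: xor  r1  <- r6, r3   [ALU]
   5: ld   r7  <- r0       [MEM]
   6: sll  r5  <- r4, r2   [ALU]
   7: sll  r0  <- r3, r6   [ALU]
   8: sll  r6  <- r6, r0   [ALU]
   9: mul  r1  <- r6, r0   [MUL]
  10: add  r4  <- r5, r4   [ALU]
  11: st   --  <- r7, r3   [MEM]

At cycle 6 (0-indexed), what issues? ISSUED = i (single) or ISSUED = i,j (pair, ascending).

#0 head=0: st.MEM i0 no-port MEM/MEM
#1 head=1: ld.MEM i1 no-port MEM/MEM
#2 head=2: ld.MEM;sub.ALU i2,i3 2-wide
#3 head=4: xor.ALU;ld.MEM i4,i5 2-wide
#4 head=6: sll.ALU;sll.ALU i6,i7 2-wide
#5 head=8: sll.ALU i8 RAW r6
#6 head=9: mul.MUL;add.ALU i9,i10 2-wide
#7 head=11: st.MEM i11 tail

ISSUED = 9,10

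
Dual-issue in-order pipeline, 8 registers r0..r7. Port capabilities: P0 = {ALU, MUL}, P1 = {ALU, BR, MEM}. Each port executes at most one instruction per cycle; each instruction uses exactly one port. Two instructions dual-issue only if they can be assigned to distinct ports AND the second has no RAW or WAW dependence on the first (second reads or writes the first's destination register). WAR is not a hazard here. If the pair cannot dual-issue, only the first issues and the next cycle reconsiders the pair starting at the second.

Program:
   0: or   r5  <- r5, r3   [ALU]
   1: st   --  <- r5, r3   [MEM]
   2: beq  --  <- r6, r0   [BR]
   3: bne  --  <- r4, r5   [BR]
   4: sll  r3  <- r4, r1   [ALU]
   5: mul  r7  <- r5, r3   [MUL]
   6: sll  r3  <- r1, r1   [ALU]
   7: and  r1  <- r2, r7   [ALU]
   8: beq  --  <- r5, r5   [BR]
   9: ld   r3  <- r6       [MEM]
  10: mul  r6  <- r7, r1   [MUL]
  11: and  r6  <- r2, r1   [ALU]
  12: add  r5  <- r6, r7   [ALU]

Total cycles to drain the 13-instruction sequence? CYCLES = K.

CYCLES = 9

0. or.ALU @i0  | RAW r5
1. st.MEM @i1  | no-port MEM/BR
2. beq.BR @i2  | no-port BR/BR
3. bne.BR/sll.ALU @i3+i4  | 2-wide
4. mul.MUL/sll.ALU @i5+i6  | 2-wide
5. and.ALU/beq.BR @i7+i8  | 2-wide
6. ld.MEM/mul.MUL @i9+i10  | 2-wide
7. and.ALU @i11  | RAW r6
8. add.ALU @i12  | tail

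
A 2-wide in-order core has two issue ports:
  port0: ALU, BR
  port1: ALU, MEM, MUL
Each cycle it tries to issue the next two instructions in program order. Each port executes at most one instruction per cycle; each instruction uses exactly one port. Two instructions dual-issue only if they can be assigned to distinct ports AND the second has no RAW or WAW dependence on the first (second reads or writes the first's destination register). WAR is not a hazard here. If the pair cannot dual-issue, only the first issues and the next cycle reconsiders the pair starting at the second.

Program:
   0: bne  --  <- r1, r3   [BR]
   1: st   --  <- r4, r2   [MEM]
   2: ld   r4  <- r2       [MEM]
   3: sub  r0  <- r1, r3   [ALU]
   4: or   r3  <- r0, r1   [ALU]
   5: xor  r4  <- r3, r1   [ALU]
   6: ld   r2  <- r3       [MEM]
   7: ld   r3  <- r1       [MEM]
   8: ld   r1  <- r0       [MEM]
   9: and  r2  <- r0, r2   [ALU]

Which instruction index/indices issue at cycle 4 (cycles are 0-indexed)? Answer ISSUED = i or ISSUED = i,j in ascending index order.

ISSUED = 7

[0] i0&i1  bne.BR+st.MEM  -- pair
[1] i2&i3  ld.MEM+sub.ALU  -- pair
[2] i4  or.ALU  -- RAW r3
[3] i5&i6  xor.ALU+ld.MEM  -- pair
[4] i7  ld.MEM  -- no-port MEM/MEM
[5] i8&i9  ld.MEM+and.ALU  -- pair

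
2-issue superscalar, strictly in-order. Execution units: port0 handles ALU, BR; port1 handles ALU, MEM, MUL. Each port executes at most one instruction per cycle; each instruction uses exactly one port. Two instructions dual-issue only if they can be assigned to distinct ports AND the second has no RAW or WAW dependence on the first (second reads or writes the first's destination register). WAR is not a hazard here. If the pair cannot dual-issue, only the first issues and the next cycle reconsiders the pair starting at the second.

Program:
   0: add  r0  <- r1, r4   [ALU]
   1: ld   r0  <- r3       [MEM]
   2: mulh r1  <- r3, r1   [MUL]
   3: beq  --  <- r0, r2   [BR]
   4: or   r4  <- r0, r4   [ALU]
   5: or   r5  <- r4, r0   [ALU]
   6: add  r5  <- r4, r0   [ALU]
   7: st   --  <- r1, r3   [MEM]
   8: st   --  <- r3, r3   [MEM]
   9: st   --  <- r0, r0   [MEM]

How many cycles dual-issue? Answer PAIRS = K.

  cy0 -> i0 (add) WAW r0
  cy1 -> i1 (ld) no-port MEM/MUL
  cy2 -> i2&i3 (mulh;beq) dual
  cy3 -> i4 (or) RAW r4
  cy4 -> i5 (or) WAW r5
  cy5 -> i6&i7 (add;st) dual
  cy6 -> i8 (st) no-port MEM/MEM
  cy7 -> i9 (st) tail

PAIRS = 2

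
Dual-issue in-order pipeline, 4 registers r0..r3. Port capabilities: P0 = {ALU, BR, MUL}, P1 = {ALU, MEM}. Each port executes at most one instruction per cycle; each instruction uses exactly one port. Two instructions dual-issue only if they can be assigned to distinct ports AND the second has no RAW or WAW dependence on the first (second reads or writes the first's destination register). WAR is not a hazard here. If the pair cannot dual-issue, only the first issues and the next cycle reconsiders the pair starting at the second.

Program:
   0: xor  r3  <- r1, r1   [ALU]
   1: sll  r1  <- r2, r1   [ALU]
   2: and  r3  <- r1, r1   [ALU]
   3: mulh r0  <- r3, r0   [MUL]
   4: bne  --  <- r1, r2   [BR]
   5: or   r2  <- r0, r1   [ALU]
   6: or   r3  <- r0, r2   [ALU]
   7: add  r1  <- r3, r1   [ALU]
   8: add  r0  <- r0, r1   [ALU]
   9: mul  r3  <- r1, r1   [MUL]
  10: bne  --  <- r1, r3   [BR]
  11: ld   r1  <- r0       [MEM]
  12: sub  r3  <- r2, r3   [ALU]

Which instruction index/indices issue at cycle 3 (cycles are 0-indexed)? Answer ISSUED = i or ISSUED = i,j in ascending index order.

t=0 i0+i1:xor sll ; pair
t=1 i2:and ; RAW r3
t=2 i3:mulh ; no-port MUL/BR
t=3 i4+i5:bne or ; pair
t=4 i6:or ; RAW r3
t=5 i7:add ; RAW r1
t=6 i8+i9:add mul ; pair
t=7 i10+i11:bne ld ; pair
t=8 i12:sub ; tail

ISSUED = 4,5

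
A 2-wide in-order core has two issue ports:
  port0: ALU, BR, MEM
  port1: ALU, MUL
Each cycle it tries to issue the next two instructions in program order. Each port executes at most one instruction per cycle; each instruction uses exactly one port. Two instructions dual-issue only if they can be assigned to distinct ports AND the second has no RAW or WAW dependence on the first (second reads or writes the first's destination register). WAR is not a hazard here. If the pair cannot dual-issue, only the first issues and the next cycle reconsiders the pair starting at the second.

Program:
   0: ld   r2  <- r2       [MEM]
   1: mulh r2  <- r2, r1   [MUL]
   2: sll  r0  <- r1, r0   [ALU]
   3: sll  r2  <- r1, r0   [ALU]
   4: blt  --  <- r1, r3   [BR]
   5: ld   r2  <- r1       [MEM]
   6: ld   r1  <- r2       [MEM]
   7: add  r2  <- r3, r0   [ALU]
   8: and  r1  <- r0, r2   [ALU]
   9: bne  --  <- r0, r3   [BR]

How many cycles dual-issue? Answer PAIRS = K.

#0 head=0: ld i0 RAW+WAW r2
#1 head=1: mulh/sll i1/i2 dual
#2 head=3: sll/blt i3/i4 dual
#3 head=5: ld i5 no-port MEM/MEM
#4 head=6: ld/add i6/i7 dual
#5 head=8: and/bne i8/i9 dual

PAIRS = 4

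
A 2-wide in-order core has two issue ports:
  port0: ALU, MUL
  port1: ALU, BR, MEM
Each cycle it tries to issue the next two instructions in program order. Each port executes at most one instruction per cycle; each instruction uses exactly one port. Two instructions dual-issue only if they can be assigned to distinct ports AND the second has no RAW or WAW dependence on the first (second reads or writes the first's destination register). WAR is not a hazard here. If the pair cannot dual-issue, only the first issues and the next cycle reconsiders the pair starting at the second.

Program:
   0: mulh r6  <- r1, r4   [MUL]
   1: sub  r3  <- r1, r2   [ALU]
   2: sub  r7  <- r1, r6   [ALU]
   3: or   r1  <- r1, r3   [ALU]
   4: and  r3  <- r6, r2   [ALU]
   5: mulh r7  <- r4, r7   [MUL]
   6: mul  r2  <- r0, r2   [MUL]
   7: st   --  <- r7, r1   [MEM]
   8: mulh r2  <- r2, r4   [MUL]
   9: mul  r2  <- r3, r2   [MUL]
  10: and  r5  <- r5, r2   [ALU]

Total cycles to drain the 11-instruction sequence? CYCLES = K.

CYCLES = 7

t=0 i0/i1:mulh.MUL;sub.ALU ; 2-wide
t=1 i2/i3:sub.ALU;or.ALU ; 2-wide
t=2 i4/i5:and.ALU;mulh.MUL ; 2-wide
t=3 i6/i7:mul.MUL;st.MEM ; 2-wide
t=4 i8:mulh.MUL ; no-port MUL/MUL
t=5 i9:mul.MUL ; RAW r2
t=6 i10:and.ALU ; tail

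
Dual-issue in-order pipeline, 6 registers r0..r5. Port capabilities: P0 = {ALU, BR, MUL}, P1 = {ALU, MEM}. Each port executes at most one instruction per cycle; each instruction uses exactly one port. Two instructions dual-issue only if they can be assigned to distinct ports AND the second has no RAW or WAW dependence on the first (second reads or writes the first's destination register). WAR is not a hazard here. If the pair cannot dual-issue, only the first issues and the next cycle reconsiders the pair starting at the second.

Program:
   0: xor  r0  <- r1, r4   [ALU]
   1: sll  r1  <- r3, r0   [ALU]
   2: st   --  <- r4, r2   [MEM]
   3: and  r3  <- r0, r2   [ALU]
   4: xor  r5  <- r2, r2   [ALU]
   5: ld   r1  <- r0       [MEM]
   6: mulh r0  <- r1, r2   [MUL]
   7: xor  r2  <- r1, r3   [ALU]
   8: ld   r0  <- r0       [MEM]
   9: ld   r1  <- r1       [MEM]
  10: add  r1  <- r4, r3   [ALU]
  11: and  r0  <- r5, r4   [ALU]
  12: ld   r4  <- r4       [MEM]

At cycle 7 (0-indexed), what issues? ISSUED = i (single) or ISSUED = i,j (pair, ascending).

ISSUED = 10,11

0. xor @i0  | RAW r0
1. sll;st @i1,i2  | dual
2. and;xor @i3,i4  | dual
3. ld @i5  | RAW r1
4. mulh;xor @i6,i7  | dual
5. ld @i8  | no-port MEM/MEM
6. ld @i9  | WAW r1
7. add;and @i10,i11  | dual
8. ld @i12  | tail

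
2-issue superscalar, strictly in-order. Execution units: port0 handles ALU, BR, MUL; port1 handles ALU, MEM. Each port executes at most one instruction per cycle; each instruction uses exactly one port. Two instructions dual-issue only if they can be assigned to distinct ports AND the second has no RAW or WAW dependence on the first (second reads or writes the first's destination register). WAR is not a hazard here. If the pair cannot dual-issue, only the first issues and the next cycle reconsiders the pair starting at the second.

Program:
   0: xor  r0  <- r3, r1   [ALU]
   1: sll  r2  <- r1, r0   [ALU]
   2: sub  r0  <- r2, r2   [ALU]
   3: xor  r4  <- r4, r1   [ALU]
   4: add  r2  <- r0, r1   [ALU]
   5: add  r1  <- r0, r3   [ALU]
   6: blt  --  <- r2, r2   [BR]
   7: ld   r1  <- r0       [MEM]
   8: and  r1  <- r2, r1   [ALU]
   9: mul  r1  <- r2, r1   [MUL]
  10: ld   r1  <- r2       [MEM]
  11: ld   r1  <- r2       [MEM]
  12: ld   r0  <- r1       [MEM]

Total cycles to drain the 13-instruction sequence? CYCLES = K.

CYCLES = 10

[0] i0  xor.ALU  -- RAW r0
[1] i1  sll.ALU  -- RAW r2
[2] i2+i3  sub.ALU/xor.ALU  -- 2-wide
[3] i4+i5  add.ALU/add.ALU  -- 2-wide
[4] i6+i7  blt.BR/ld.MEM  -- 2-wide
[5] i8  and.ALU  -- RAW+WAW r1
[6] i9  mul.MUL  -- WAW r1
[7] i10  ld.MEM  -- no-port MEM/MEM
[8] i11  ld.MEM  -- no-port MEM/MEM
[9] i12  ld.MEM  -- tail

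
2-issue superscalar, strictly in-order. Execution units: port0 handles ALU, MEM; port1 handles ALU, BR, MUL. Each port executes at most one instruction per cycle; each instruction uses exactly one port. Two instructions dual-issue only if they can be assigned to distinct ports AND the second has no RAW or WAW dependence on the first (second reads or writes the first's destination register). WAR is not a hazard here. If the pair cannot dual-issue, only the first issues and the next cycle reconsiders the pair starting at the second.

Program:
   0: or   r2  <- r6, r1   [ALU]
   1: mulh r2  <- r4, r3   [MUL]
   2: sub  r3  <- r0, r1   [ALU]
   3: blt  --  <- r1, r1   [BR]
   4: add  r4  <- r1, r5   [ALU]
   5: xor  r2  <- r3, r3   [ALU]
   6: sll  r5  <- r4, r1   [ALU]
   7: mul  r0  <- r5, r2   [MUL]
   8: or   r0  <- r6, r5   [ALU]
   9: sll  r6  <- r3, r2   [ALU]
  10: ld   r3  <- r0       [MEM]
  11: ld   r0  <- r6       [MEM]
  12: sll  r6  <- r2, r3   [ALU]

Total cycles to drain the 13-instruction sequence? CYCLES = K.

c0: i0 or.ALU  WAW r2
c1: i1,i2 mulh.MUL;sub.ALU  pair
c2: i3,i4 blt.BR;add.ALU  pair
c3: i5,i6 xor.ALU;sll.ALU  pair
c4: i7 mul.MUL  WAW r0
c5: i8,i9 or.ALU;sll.ALU  pair
c6: i10 ld.MEM  no-port MEM/MEM
c7: i11,i12 ld.MEM;sll.ALU  pair

CYCLES = 8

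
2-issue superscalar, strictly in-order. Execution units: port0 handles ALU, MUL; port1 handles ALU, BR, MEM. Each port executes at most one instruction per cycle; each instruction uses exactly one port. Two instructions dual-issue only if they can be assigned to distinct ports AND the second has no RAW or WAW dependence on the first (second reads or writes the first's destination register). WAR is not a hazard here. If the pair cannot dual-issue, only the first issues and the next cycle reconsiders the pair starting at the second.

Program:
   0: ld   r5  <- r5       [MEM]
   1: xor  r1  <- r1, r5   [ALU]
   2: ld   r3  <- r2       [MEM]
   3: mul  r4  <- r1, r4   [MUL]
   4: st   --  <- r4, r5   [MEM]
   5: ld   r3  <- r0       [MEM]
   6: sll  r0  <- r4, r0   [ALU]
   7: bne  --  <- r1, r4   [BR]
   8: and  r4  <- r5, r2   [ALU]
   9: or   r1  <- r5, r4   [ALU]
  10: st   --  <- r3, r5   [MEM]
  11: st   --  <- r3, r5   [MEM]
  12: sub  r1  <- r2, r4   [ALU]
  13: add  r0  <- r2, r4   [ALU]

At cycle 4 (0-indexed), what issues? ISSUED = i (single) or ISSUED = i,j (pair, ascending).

c0: i0 ld.MEM  RAW r5
c1: i1/i2 xor.ALU ld.MEM  pair
c2: i3 mul.MUL  RAW r4
c3: i4 st.MEM  no-port MEM/MEM
c4: i5/i6 ld.MEM sll.ALU  pair
c5: i7/i8 bne.BR and.ALU  pair
c6: i9/i10 or.ALU st.MEM  pair
c7: i11/i12 st.MEM sub.ALU  pair
c8: i13 add.ALU  tail

ISSUED = 5,6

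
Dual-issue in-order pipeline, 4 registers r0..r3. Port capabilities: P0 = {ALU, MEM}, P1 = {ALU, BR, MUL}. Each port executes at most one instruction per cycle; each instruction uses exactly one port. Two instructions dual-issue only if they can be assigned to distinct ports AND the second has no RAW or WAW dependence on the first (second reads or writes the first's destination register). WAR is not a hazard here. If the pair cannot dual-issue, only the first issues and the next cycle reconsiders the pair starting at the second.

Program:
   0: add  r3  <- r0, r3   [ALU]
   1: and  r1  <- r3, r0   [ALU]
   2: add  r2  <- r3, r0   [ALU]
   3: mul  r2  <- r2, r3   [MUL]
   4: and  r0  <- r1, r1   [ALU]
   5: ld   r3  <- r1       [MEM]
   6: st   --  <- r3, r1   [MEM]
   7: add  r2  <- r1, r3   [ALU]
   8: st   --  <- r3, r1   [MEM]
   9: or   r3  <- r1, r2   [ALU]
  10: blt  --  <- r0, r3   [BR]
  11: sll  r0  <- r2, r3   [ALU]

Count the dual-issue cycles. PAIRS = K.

PAIRS = 5

#0 head=0: add.ALU i0 RAW r3
#1 head=1: and.ALU add.ALU i1,i2 dual
#2 head=3: mul.MUL and.ALU i3,i4 dual
#3 head=5: ld.MEM i5 no-port MEM/MEM
#4 head=6: st.MEM add.ALU i6,i7 dual
#5 head=8: st.MEM or.ALU i8,i9 dual
#6 head=10: blt.BR sll.ALU i10,i11 dual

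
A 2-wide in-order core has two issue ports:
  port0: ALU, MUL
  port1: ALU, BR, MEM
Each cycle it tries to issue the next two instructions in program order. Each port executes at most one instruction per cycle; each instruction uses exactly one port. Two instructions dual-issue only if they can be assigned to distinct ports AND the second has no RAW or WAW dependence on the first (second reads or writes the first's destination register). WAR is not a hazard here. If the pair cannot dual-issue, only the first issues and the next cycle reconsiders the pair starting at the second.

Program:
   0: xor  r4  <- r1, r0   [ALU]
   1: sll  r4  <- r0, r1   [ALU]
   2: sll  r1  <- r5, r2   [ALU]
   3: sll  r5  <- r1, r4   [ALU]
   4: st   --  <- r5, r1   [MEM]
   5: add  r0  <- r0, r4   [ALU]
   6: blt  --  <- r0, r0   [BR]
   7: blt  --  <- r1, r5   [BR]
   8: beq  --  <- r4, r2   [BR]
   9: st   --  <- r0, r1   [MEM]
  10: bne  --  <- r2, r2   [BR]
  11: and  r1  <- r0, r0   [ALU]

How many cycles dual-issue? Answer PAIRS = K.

  cy0 -> i0 (xor) WAW r4
  cy1 -> i1/i2 (sll sll) 2-wide
  cy2 -> i3 (sll) RAW r5
  cy3 -> i4/i5 (st add) 2-wide
  cy4 -> i6 (blt) no-port BR/BR
  cy5 -> i7 (blt) no-port BR/BR
  cy6 -> i8 (beq) no-port BR/MEM
  cy7 -> i9 (st) no-port MEM/BR
  cy8 -> i10/i11 (bne and) 2-wide

PAIRS = 3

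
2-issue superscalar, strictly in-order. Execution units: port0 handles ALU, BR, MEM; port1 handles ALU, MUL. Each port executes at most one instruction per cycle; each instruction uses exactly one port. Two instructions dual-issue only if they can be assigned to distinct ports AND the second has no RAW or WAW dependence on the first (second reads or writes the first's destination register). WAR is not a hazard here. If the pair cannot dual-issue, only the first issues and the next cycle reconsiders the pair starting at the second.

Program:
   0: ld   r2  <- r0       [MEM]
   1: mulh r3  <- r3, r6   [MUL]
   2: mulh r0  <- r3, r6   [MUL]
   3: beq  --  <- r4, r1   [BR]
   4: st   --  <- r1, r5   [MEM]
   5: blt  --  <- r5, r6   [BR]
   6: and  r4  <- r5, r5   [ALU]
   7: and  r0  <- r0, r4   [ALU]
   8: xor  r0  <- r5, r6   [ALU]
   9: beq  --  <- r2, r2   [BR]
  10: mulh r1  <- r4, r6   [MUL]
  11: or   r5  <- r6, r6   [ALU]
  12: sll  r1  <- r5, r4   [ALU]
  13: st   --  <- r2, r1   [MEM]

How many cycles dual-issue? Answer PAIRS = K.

#0 head=0: ld mulh i0&i1 pair
#1 head=2: mulh beq i2&i3 pair
#2 head=4: st i4 no-port MEM/BR
#3 head=5: blt and i5&i6 pair
#4 head=7: and i7 WAW r0
#5 head=8: xor beq i8&i9 pair
#6 head=10: mulh or i10&i11 pair
#7 head=12: sll i12 RAW r1
#8 head=13: st i13 tail

PAIRS = 5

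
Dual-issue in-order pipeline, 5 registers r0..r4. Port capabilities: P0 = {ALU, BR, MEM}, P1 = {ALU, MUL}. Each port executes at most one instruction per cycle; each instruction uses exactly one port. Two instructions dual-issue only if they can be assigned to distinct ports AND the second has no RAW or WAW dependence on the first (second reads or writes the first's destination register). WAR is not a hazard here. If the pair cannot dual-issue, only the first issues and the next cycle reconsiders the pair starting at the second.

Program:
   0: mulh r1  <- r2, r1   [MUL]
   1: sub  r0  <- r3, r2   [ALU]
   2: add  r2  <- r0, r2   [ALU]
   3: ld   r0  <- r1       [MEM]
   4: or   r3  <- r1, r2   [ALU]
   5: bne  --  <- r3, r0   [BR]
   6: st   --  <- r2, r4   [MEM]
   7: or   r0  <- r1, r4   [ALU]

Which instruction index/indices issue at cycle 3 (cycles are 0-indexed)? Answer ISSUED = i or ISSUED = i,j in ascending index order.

c0: i0+i1 mulh/sub  pair
c1: i2+i3 add/ld  pair
c2: i4 or  RAW r3
c3: i5 bne  no-port BR/MEM
c4: i6+i7 st/or  pair

ISSUED = 5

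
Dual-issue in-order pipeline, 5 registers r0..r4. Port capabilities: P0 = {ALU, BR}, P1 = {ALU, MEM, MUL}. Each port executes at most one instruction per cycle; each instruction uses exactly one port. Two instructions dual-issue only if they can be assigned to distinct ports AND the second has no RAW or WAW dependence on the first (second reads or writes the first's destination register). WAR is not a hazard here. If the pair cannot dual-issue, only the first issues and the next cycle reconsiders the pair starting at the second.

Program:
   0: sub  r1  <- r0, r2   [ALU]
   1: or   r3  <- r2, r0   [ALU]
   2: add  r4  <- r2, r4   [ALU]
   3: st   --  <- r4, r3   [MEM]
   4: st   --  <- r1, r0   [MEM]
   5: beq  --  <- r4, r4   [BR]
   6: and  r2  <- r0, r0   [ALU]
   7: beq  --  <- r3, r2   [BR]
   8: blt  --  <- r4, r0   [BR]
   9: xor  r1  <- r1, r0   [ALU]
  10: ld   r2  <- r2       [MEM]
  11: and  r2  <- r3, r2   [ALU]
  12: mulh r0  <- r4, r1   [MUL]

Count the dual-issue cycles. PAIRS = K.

PAIRS = 4

#0 head=0: sub.ALU or.ALU i0,i1 dual
#1 head=2: add.ALU i2 RAW r4
#2 head=3: st.MEM i3 no-port MEM/MEM
#3 head=4: st.MEM beq.BR i4,i5 dual
#4 head=6: and.ALU i6 RAW r2
#5 head=7: beq.BR i7 no-port BR/BR
#6 head=8: blt.BR xor.ALU i8,i9 dual
#7 head=10: ld.MEM i10 RAW+WAW r2
#8 head=11: and.ALU mulh.MUL i11,i12 dual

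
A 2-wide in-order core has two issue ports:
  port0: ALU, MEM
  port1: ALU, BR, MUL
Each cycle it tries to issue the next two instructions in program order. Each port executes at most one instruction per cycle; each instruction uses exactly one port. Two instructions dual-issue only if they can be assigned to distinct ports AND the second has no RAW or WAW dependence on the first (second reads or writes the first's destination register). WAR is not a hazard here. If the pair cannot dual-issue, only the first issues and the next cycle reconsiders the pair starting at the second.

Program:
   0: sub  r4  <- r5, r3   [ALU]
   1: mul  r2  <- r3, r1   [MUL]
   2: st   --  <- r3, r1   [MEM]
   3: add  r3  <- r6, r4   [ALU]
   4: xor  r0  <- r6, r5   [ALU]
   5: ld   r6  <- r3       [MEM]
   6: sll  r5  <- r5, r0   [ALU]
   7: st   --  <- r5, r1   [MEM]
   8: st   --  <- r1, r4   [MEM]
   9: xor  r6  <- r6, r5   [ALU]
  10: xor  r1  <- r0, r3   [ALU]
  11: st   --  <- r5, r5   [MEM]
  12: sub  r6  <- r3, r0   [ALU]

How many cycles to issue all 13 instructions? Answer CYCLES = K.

CYCLES = 8

#0 head=0: sub.ALU+mul.MUL i0+i1 dual
#1 head=2: st.MEM+add.ALU i2+i3 dual
#2 head=4: xor.ALU+ld.MEM i4+i5 dual
#3 head=6: sll.ALU i6 RAW r5
#4 head=7: st.MEM i7 no-port MEM/MEM
#5 head=8: st.MEM+xor.ALU i8+i9 dual
#6 head=10: xor.ALU+st.MEM i10+i11 dual
#7 head=12: sub.ALU i12 tail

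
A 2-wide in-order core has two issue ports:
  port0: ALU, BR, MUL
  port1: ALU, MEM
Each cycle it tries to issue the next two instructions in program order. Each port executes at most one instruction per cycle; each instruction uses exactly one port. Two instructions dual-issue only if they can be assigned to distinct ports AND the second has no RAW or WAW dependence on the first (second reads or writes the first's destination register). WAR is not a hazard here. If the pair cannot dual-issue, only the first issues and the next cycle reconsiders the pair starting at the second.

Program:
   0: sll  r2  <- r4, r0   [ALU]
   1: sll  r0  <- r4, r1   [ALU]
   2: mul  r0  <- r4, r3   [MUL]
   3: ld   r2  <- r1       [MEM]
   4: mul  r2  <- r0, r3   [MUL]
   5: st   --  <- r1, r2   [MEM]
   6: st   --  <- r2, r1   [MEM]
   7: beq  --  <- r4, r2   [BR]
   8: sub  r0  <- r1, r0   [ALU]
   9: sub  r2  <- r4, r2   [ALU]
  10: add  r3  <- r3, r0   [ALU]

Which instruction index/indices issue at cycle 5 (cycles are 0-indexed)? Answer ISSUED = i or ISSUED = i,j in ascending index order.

ISSUED = 8,9

  cy0 -> i0/i1 (sll.ALU+sll.ALU) dual
  cy1 -> i2/i3 (mul.MUL+ld.MEM) dual
  cy2 -> i4 (mul.MUL) RAW r2
  cy3 -> i5 (st.MEM) no-port MEM/MEM
  cy4 -> i6/i7 (st.MEM+beq.BR) dual
  cy5 -> i8/i9 (sub.ALU+sub.ALU) dual
  cy6 -> i10 (add.ALU) tail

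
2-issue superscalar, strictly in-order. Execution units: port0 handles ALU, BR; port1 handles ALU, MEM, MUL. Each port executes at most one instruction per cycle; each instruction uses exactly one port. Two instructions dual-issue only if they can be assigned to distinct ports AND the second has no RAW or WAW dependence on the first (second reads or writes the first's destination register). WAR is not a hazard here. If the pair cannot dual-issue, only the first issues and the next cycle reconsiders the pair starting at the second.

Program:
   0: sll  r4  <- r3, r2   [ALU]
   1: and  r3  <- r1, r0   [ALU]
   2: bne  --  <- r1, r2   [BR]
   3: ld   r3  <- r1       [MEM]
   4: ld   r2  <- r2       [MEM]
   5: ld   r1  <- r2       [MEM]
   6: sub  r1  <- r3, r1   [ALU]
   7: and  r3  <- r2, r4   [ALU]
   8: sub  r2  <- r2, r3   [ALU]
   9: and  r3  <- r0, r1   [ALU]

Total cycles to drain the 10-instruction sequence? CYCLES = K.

CYCLES = 6

t=0 i0&i1:sll.ALU/and.ALU ; dual
t=1 i2&i3:bne.BR/ld.MEM ; dual
t=2 i4:ld.MEM ; no-port MEM/MEM
t=3 i5:ld.MEM ; RAW+WAW r1
t=4 i6&i7:sub.ALU/and.ALU ; dual
t=5 i8&i9:sub.ALU/and.ALU ; dual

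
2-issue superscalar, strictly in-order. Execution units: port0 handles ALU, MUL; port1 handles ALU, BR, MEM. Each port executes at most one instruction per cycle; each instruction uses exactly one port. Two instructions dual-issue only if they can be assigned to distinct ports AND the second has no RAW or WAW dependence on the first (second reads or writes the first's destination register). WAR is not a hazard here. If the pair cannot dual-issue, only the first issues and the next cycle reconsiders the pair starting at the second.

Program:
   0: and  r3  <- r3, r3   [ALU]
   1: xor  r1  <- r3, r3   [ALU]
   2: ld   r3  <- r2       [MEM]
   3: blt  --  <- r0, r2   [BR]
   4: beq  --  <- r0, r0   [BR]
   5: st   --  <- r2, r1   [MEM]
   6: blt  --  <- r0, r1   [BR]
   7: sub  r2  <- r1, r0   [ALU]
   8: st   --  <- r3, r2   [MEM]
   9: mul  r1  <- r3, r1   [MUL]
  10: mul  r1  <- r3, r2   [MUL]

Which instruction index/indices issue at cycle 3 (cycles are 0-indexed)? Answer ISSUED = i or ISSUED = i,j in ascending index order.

[0] i0  and.ALU  -- RAW r3
[1] i1+i2  xor.ALU ld.MEM  -- dual
[2] i3  blt.BR  -- no-port BR/BR
[3] i4  beq.BR  -- no-port BR/MEM
[4] i5  st.MEM  -- no-port MEM/BR
[5] i6+i7  blt.BR sub.ALU  -- dual
[6] i8+i9  st.MEM mul.MUL  -- dual
[7] i10  mul.MUL  -- tail

ISSUED = 4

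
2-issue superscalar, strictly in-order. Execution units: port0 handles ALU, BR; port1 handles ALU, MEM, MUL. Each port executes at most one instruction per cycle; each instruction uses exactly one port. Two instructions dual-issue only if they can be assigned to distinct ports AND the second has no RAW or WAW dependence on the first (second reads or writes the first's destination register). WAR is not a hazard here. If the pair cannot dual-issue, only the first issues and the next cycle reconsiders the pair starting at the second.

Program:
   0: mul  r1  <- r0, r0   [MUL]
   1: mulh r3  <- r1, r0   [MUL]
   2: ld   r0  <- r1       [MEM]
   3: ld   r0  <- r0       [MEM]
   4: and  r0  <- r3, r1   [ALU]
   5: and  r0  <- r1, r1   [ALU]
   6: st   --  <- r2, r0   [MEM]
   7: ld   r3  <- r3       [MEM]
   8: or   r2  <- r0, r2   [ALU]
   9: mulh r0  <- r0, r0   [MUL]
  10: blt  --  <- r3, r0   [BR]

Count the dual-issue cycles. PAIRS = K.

PAIRS = 1

#0 head=0: mul.MUL i0 no-port MUL/MUL
#1 head=1: mulh.MUL i1 no-port MUL/MEM
#2 head=2: ld.MEM i2 no-port MEM/MEM
#3 head=3: ld.MEM i3 WAW r0
#4 head=4: and.ALU i4 WAW r0
#5 head=5: and.ALU i5 RAW r0
#6 head=6: st.MEM i6 no-port MEM/MEM
#7 head=7: ld.MEM or.ALU i7+i8 dual
#8 head=9: mulh.MUL i9 RAW r0
#9 head=10: blt.BR i10 tail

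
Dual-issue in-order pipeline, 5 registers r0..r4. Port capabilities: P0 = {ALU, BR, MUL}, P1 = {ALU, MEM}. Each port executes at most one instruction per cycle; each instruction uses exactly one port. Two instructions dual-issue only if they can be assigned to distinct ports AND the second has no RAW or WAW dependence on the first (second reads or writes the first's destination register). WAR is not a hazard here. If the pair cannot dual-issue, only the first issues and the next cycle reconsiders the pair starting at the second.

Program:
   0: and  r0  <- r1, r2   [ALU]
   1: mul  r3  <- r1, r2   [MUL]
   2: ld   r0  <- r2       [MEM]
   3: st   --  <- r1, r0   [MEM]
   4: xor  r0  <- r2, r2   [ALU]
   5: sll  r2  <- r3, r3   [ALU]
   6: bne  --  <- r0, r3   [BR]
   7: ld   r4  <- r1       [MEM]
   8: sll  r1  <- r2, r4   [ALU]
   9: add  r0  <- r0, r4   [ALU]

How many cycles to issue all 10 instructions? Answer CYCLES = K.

  cy0 -> i0,i1 (and+mul) pair
  cy1 -> i2 (ld) no-port MEM/MEM
  cy2 -> i3,i4 (st+xor) pair
  cy3 -> i5,i6 (sll+bne) pair
  cy4 -> i7 (ld) RAW r4
  cy5 -> i8,i9 (sll+add) pair

CYCLES = 6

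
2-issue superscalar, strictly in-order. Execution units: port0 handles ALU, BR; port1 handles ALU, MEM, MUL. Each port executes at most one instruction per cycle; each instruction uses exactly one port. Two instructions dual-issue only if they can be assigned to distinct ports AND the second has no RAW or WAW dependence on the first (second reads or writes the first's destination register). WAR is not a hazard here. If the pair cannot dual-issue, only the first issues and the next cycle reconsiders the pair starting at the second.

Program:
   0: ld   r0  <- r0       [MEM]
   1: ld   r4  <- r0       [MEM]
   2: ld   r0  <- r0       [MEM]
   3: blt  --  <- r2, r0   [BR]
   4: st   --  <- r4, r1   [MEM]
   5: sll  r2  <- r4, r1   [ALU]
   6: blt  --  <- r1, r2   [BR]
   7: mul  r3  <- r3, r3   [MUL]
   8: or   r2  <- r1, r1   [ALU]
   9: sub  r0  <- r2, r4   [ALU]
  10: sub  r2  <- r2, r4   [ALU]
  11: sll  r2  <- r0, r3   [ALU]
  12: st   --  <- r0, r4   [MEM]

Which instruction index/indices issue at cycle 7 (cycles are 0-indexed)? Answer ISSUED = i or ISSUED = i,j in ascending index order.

0. ld @i0  | no-port MEM/MEM
1. ld @i1  | no-port MEM/MEM
2. ld @i2  | RAW r0
3. blt/st @i3&i4  | dual
4. sll @i5  | RAW r2
5. blt/mul @i6&i7  | dual
6. or @i8  | RAW r2
7. sub/sub @i9&i10  | dual
8. sll/st @i11&i12  | dual

ISSUED = 9,10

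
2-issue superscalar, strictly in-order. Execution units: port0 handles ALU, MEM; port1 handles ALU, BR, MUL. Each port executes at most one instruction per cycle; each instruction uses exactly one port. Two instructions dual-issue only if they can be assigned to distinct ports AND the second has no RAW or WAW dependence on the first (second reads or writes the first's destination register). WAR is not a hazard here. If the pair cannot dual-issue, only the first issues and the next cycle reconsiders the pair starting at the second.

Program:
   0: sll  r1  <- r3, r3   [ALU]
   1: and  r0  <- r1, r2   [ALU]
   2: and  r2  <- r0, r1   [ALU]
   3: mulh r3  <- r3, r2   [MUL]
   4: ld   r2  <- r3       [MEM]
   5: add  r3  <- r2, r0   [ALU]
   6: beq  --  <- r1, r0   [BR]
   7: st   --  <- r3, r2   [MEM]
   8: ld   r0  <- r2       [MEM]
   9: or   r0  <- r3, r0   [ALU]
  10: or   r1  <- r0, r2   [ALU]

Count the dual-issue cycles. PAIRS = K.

#0 head=0: sll.ALU i0 RAW r1
#1 head=1: and.ALU i1 RAW r0
#2 head=2: and.ALU i2 RAW r2
#3 head=3: mulh.MUL i3 RAW r3
#4 head=4: ld.MEM i4 RAW r2
#5 head=5: add.ALU;beq.BR i5,i6 2-wide
#6 head=7: st.MEM i7 no-port MEM/MEM
#7 head=8: ld.MEM i8 RAW+WAW r0
#8 head=9: or.ALU i9 RAW r0
#9 head=10: or.ALU i10 tail

PAIRS = 1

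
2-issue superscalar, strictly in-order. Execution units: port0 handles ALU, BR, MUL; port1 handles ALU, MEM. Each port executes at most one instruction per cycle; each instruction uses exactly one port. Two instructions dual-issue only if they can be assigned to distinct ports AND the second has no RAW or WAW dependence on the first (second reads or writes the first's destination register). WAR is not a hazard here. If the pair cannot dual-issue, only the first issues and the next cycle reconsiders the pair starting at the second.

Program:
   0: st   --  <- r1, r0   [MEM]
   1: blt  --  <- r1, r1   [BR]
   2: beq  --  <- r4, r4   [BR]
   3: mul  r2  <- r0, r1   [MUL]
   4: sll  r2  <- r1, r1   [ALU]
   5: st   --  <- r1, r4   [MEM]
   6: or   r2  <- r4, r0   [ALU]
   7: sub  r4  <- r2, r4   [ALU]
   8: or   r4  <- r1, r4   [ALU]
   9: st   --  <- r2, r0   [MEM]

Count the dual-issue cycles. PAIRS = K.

PAIRS = 3

c0: i0/i1 st/blt  pair
c1: i2 beq  no-port BR/MUL
c2: i3 mul  WAW r2
c3: i4/i5 sll/st  pair
c4: i6 or  RAW r2
c5: i7 sub  RAW+WAW r4
c6: i8/i9 or/st  pair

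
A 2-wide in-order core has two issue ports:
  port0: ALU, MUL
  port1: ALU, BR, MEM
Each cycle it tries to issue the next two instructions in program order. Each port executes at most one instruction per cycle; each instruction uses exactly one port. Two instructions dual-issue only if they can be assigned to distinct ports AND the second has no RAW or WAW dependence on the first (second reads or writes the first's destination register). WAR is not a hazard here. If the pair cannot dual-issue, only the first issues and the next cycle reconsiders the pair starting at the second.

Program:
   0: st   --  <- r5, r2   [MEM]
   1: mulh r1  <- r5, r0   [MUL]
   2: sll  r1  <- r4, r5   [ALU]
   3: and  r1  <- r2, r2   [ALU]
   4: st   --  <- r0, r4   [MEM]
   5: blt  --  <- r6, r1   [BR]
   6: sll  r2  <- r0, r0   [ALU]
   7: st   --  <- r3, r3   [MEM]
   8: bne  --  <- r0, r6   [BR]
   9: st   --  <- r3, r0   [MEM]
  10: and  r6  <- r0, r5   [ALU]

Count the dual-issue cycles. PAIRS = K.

t=0 i0/i1:st mulh ; dual
t=1 i2:sll ; WAW r1
t=2 i3/i4:and st ; dual
t=3 i5/i6:blt sll ; dual
t=4 i7:st ; no-port MEM/BR
t=5 i8:bne ; no-port BR/MEM
t=6 i9/i10:st and ; dual

PAIRS = 4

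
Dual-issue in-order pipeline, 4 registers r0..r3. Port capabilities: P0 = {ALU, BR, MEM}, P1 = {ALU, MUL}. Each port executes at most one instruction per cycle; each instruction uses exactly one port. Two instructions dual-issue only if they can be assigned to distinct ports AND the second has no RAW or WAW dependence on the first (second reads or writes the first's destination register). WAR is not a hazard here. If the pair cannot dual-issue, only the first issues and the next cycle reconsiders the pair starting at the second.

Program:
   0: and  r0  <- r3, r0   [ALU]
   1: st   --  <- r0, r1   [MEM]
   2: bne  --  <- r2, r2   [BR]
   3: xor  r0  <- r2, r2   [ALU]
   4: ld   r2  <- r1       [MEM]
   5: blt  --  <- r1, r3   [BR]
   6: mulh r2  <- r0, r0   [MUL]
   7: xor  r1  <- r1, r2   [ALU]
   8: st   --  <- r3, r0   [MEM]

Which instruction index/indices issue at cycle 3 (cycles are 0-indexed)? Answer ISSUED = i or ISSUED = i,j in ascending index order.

[0] i0  and.ALU  -- RAW r0
[1] i1  st.MEM  -- no-port MEM/BR
[2] i2+i3  bne.BR/xor.ALU  -- pair
[3] i4  ld.MEM  -- no-port MEM/BR
[4] i5+i6  blt.BR/mulh.MUL  -- pair
[5] i7+i8  xor.ALU/st.MEM  -- pair

ISSUED = 4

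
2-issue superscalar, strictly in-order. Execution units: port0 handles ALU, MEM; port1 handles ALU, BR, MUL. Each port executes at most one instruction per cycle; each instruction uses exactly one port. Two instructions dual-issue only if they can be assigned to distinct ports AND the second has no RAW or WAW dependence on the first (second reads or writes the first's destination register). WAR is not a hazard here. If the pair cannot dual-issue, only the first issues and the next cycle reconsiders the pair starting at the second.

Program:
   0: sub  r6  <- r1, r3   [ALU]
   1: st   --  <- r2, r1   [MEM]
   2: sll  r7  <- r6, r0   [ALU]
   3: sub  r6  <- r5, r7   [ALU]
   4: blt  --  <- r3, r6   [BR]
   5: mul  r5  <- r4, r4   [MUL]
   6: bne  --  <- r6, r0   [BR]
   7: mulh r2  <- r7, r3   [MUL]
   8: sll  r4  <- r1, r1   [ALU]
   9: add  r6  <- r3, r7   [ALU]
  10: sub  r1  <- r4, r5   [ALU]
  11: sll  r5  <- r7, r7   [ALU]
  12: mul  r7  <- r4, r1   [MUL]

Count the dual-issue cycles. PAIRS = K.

PAIRS = 4

[0] i0/i1  sub.ALU;st.MEM  -- 2-wide
[1] i2  sll.ALU  -- RAW r7
[2] i3  sub.ALU  -- RAW r6
[3] i4  blt.BR  -- no-port BR/MUL
[4] i5  mul.MUL  -- no-port MUL/BR
[5] i6  bne.BR  -- no-port BR/MUL
[6] i7/i8  mulh.MUL;sll.ALU  -- 2-wide
[7] i9/i10  add.ALU;sub.ALU  -- 2-wide
[8] i11/i12  sll.ALU;mul.MUL  -- 2-wide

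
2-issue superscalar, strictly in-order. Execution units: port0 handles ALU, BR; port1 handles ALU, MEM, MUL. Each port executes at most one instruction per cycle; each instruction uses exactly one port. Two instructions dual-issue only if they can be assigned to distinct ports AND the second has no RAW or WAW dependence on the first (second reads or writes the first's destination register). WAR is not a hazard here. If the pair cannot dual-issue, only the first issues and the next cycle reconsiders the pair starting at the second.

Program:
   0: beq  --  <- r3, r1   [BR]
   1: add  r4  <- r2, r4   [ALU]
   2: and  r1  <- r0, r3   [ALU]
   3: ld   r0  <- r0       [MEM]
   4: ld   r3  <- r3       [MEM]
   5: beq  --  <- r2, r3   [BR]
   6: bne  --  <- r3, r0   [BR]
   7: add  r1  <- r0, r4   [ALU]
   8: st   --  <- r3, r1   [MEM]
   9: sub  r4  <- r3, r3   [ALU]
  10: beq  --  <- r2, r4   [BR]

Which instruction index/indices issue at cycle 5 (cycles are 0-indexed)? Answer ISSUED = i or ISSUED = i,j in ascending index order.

t=0 i0/i1:beq.BR;add.ALU ; 2-wide
t=1 i2/i3:and.ALU;ld.MEM ; 2-wide
t=2 i4:ld.MEM ; RAW r3
t=3 i5:beq.BR ; no-port BR/BR
t=4 i6/i7:bne.BR;add.ALU ; 2-wide
t=5 i8/i9:st.MEM;sub.ALU ; 2-wide
t=6 i10:beq.BR ; tail

ISSUED = 8,9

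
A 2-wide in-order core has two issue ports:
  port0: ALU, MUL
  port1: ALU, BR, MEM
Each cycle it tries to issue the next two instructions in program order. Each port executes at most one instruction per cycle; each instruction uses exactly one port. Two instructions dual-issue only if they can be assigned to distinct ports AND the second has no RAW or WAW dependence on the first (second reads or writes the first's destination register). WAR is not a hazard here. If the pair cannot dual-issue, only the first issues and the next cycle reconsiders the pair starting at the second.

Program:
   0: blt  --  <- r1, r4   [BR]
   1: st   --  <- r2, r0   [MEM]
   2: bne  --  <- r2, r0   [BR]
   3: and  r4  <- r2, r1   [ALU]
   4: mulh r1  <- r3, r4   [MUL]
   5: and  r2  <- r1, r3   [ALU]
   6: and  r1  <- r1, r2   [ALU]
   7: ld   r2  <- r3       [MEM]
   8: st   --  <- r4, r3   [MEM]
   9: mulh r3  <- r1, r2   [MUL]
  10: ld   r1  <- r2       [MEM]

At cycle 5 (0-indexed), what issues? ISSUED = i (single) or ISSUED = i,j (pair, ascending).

ISSUED = 6,7

  cy0 -> i0 (blt) no-port BR/MEM
  cy1 -> i1 (st) no-port MEM/BR
  cy2 -> i2+i3 (bne;and) dual
  cy3 -> i4 (mulh) RAW r1
  cy4 -> i5 (and) RAW r2
  cy5 -> i6+i7 (and;ld) dual
  cy6 -> i8+i9 (st;mulh) dual
  cy7 -> i10 (ld) tail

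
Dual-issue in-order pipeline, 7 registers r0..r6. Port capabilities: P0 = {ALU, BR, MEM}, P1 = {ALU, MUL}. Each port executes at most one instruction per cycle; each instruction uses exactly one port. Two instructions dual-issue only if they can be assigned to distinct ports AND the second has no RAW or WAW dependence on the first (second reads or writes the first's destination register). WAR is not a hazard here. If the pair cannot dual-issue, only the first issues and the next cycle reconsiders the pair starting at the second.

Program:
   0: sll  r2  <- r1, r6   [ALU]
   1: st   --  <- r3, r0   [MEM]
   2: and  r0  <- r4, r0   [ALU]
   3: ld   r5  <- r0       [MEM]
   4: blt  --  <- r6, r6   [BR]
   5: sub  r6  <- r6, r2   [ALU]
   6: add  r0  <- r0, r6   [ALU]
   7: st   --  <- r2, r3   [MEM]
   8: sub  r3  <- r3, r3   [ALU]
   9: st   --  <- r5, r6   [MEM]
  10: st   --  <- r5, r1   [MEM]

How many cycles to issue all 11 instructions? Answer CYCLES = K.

CYCLES = 7

[0] i0+i1  sll;st  -- 2-wide
[1] i2  and  -- RAW r0
[2] i3  ld  -- no-port MEM/BR
[3] i4+i5  blt;sub  -- 2-wide
[4] i6+i7  add;st  -- 2-wide
[5] i8+i9  sub;st  -- 2-wide
[6] i10  st  -- tail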